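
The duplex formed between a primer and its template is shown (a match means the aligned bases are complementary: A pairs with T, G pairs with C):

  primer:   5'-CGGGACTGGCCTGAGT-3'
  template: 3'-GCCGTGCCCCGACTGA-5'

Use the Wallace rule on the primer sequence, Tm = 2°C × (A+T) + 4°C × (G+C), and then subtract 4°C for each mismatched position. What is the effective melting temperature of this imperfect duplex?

38°C

Primer base counts: A=2, T=3, G=7, C=4 → A+T=5, G+C=11
Perfect-match Tm = 2(5) + 4(11) = 10 + 44 = 54°C
Mismatches (positions where the bases are not complementary): 4 (at positions 4, 7, 10, 15)
Effective Tm = 54 − 4×4 = 54 − 16 = 38°C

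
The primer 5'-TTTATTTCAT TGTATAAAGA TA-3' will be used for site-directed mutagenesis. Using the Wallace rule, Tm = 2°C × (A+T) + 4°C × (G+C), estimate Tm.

Base counts: G=2, C=1, T=11, A=8
So N_AT = 19 and N_GC = 3.
Tm = 2×19 + 4×3 = 50°C

50°C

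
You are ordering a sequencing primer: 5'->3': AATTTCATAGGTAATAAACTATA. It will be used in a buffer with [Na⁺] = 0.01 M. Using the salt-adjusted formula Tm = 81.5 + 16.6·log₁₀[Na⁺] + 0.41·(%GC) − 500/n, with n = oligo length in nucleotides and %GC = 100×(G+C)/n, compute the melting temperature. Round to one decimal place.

Length n = 23. A=11, G=2, C=2, T=8
G+C = 4, so %GC = 4/23 × 100 = 17.391%
Salt term: 16.6 × (-2) = -33.2
GC term: 0.41 × 17.391 = 7.13; length term: −500/23 = −21.739
Tm = 81.5 + (-33.2) + 7.13 − 21.739 = 33.691 → 33.7°C

33.7°C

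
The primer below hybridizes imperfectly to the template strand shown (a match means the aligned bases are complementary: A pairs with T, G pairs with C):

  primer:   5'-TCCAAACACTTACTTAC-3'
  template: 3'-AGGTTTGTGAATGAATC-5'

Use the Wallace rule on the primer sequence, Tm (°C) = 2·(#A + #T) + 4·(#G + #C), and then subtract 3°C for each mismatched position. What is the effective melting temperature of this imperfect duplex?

Primer base counts: A=6, T=5, G=0, C=6 → A+T=11, G+C=6
Perfect-match Tm = 2(11) + 4(6) = 22 + 24 = 46°C
Mismatches (positions where the bases are not complementary): 1 (at position 17)
Effective Tm = 46 − 1×3 = 46 − 3 = 43°C

43°C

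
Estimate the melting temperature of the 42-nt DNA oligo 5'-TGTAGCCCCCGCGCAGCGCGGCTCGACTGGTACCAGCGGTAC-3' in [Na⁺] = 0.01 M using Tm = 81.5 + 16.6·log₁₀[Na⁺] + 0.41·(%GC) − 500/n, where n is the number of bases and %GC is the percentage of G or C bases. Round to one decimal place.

65.7°C

Length n = 42. Scanning the sequence gives A=6, G=14, T=6, C=16.
G+C = 30, so %GC = 30/42 × 100 = 71.429%
Salt term: 16.6 × (-2) = -33.2
GC term: 0.41 × 71.429 = 29.286; length term: −500/42 = −11.905
Tm = 81.5 + (-33.2) + 29.286 − 11.905 = 65.681 → 65.7°C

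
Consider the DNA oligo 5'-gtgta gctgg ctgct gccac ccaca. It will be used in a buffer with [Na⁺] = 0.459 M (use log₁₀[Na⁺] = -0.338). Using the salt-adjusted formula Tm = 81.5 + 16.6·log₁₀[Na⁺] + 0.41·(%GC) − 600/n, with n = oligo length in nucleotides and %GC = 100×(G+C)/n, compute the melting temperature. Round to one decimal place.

Length n = 25. T=5, C=9, A=4, G=7
G+C = 16, so %GC = 16/25 × 100 = 64%
Salt term: 16.6 × (-0.338) = -5.611
GC term: 0.41 × 64 = 26.24; length term: −600/25 = −24
Tm = 81.5 + (-5.611) + 26.24 − 24 = 78.129 → 78.1°C

78.1°C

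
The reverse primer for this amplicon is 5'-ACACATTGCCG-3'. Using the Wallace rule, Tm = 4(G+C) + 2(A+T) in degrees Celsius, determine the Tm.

Counting bases: G=2, T=2, A=3, C=4
A+T = 5, G+C = 6
Tm = 2×5 + 4×6 = 34°C

34°C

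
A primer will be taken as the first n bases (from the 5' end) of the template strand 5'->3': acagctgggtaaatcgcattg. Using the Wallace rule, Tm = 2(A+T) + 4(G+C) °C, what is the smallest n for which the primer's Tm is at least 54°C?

n = 18

First 17 bases: ACAGCTGGGTAAATCGC → Tm = 52°C (< 54°C)
First 18 bases: ACAGCTGGGTAAATCGCA → Tm = 54°C (≥ 54°C)
Each additional base adds 2°C (A/T) or 4°C (G/C), so Tm is non-decreasing in n; n = 18 is the first length to reach 54°C.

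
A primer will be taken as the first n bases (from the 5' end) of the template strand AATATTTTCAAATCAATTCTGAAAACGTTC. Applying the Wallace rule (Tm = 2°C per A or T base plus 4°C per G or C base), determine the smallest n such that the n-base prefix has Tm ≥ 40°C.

n = 18

First 17 bases: AATATTTTCAAATCAAT → Tm = 38°C (< 40°C)
First 18 bases: AATATTTTCAAATCAATT → Tm = 40°C (≥ 40°C)
Each additional base adds 2°C (A/T) or 4°C (G/C), so Tm is non-decreasing in n; n = 18 is the first length to reach 40°C.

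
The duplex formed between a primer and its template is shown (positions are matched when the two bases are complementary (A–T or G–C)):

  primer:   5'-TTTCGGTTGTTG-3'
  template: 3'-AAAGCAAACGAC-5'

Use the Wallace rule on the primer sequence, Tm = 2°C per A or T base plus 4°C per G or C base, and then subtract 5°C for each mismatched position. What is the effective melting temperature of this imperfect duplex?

Primer base counts: A=0, T=7, G=4, C=1 → A+T=7, G+C=5
Perfect-match Tm = 2(7) + 4(5) = 14 + 20 = 34°C
Mismatches (positions where the bases are not complementary): 2 (at positions 6, 10)
Effective Tm = 34 − 2×5 = 34 − 10 = 24°C

24°C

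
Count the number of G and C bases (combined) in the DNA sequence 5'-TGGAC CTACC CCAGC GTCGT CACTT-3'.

Scanning the sequence gives T=6, G=5, A=4, C=10.
G+C = 5 + 10 = 15

15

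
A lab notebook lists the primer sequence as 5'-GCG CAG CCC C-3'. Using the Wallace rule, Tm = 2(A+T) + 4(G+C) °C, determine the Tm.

Base counts: T=0, G=3, C=6, A=1
A+T = 1, G+C = 9
Tm = 2×1 + 4×9 = 38°C

38°C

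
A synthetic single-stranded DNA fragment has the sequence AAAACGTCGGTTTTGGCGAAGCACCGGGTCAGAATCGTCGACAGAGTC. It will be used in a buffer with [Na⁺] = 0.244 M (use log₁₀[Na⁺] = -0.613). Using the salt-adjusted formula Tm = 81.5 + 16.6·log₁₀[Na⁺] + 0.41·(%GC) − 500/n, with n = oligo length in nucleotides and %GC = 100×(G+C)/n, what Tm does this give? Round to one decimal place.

Length n = 48. Counting bases: C=11, T=9, G=15, A=13
G+C = 26, so %GC = 26/48 × 100 = 54.167%
Salt term: 16.6 × (-0.613) = -10.176
GC term: 0.41 × 54.167 = 22.208; length term: −500/48 = −10.417
Tm = 81.5 + (-10.176) + 22.208 − 10.417 = 83.115 → 83.1°C

83.1°C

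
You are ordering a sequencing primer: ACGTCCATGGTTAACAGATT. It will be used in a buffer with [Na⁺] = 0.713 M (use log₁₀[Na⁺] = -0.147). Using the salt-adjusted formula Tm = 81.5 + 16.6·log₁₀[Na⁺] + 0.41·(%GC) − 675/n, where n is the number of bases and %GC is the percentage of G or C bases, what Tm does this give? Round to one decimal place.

Length n = 20. Base counts: G=4, A=6, C=4, T=6
G+C = 8, so %GC = 8/20 × 100 = 40%
Salt term: 16.6 × (-0.147) = -2.44
GC term: 0.41 × 40 = 16.4; length term: −675/20 = −33.75
Tm = 81.5 + (-2.44) + 16.4 − 33.75 = 61.71 → 61.7°C

61.7°C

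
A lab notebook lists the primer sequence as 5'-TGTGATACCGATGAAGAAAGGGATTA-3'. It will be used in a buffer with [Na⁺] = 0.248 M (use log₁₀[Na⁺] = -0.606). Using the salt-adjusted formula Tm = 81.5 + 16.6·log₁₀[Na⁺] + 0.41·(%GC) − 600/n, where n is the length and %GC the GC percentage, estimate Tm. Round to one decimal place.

Length n = 26. Counting bases: A=10, C=2, G=8, T=6
G+C = 10, so %GC = 10/26 × 100 = 38.462%
Salt term: 16.6 × (-0.606) = -10.06
GC term: 0.41 × 38.462 = 15.769; length term: −600/26 = −23.077
Tm = 81.5 + (-10.06) + 15.769 − 23.077 = 64.132 → 64.1°C

64.1°C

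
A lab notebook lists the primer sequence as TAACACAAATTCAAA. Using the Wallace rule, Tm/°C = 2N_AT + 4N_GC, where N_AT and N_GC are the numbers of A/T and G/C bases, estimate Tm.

Scanning the sequence gives A=9, T=3, C=3, G=0.
A+T = 12, G+C = 3
Tm = 2(12) + 4(3) = 24 + 12 = 36°C

36°C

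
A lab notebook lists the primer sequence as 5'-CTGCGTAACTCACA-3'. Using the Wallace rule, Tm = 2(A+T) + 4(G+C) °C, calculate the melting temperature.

42°C

Scanning the sequence gives G=2, T=3, C=5, A=4.
A+T = 7, G+C = 7
Tm = 2×7 + 4×7 = 42°C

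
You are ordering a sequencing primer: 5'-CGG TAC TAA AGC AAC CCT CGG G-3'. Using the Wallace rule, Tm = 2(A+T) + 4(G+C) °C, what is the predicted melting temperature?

Counting bases: G=6, A=6, T=3, C=7
So N_AT = 9 and N_GC = 13.
Tm = 2(9) + 4(13) = 18 + 52 = 70°C

70°C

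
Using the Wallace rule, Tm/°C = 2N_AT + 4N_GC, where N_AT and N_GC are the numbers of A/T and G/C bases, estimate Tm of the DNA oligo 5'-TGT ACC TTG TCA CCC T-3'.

48°C

Scanning the sequence gives A=2, T=6, G=2, C=6.
So N_AT = 8 and N_GC = 8.
Tm = 2×8 + 4×8 = 48°C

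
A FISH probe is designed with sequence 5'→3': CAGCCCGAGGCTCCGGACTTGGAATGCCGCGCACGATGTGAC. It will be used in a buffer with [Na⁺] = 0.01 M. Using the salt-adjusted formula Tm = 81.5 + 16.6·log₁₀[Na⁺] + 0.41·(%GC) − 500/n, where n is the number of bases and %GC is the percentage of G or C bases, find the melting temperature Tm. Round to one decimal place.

Length n = 42. T=6, G=14, C=14, A=8
G+C = 28, so %GC = 28/42 × 100 = 66.667%
Salt term: 16.6 × (-2) = -33.2
GC term: 0.41 × 66.667 = 27.333; length term: −500/42 = −11.905
Tm = 81.5 + (-33.2) + 27.333 − 11.905 = 63.728 → 63.7°C

63.7°C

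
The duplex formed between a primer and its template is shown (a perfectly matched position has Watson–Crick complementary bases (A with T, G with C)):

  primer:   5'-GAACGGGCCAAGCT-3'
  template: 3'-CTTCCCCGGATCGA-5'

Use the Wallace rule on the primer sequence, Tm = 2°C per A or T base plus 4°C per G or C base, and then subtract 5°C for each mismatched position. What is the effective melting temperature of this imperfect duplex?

Primer base counts: A=4, T=1, G=5, C=4 → A+T=5, G+C=9
Perfect-match Tm = 2(5) + 4(9) = 10 + 36 = 46°C
Mismatches (positions where the bases are not complementary): 2 (at positions 4, 10)
Effective Tm = 46 − 2×5 = 46 − 10 = 36°C

36°C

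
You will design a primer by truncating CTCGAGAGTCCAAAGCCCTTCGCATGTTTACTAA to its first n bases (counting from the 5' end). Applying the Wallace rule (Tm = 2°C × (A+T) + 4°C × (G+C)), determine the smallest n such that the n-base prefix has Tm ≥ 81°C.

n = 26

First 25 bases: CTCGAGAGTCCAAAGCCCTTCGCAT → Tm = 78°C (< 81°C)
First 26 bases: CTCGAGAGTCCAAAGCCCTTCGCATG → Tm = 82°C (≥ 81°C)
Each additional base adds 2°C (A/T) or 4°C (G/C), so Tm is non-decreasing in n; n = 26 is the first length to reach 81°C.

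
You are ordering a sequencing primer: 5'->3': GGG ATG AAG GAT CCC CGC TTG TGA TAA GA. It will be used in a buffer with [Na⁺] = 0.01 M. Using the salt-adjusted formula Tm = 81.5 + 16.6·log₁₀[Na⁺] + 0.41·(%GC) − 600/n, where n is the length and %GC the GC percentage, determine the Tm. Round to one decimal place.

Length n = 29. Base counts: A=8, T=6, G=10, C=5
G+C = 15, so %GC = 15/29 × 100 = 51.724%
Salt term: 16.6 × (-2) = -33.2
GC term: 0.41 × 51.724 = 21.207; length term: −600/29 = −20.69
Tm = 81.5 + (-33.2) + 21.207 − 20.69 = 48.817 → 48.8°C

48.8°C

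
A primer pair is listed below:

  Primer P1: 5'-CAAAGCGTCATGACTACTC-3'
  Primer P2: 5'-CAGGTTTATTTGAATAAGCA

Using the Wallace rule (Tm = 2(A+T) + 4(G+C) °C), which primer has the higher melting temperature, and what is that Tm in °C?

Primer P1, 56°C

Primer P1: A+T=10, G+C=9 → Tm = 2(10)+4(9) = 56°C
Primer P2: A+T=14, G+C=6 → Tm = 2(14)+4(6) = 52°C
56°C vs 52°C → primer P1 is higher.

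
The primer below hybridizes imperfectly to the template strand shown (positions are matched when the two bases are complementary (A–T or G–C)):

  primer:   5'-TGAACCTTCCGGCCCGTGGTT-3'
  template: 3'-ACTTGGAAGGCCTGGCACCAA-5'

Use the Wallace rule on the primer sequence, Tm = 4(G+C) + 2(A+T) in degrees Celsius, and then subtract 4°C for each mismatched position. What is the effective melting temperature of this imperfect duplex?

Primer base counts: A=2, T=6, G=6, C=7 → A+T=8, G+C=13
Perfect-match Tm = 2(8) + 4(13) = 16 + 52 = 68°C
Mismatches (positions where the bases are not complementary): 1 (at position 13)
Effective Tm = 68 − 1×4 = 68 − 4 = 64°C

64°C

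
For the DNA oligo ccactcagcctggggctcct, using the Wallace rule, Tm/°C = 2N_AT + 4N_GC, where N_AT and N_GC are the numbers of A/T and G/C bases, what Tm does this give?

68°C

Counting bases: A=2, T=4, C=9, G=5
So N_AT = 6 and N_GC = 14.
Tm = 4·14 + 2·6 = 56 + 12 = 68°C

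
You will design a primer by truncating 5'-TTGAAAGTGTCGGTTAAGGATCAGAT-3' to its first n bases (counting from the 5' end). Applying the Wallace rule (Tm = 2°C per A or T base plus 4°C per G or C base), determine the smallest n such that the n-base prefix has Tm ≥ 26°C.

First 9 bases: TTGAAAGTG → Tm = 24°C (< 26°C)
First 10 bases: TTGAAAGTGT → Tm = 26°C (≥ 26°C)
Since every base adds ≥2°C, Tm only increases with n, so the threshold is first crossed at n = 10.

n = 10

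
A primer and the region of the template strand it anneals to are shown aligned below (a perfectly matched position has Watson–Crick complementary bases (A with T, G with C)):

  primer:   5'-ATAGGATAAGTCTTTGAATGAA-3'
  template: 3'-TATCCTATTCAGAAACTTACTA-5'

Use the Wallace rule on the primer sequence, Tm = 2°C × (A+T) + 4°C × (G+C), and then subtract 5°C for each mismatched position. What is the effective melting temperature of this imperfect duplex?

Primer base counts: A=9, T=7, G=5, C=1 → A+T=16, G+C=6
Perfect-match Tm = 2(16) + 4(6) = 32 + 24 = 56°C
Mismatches (positions where the bases are not complementary): 1 (at position 22)
Effective Tm = 56 − 1×5 = 56 − 5 = 51°C

51°C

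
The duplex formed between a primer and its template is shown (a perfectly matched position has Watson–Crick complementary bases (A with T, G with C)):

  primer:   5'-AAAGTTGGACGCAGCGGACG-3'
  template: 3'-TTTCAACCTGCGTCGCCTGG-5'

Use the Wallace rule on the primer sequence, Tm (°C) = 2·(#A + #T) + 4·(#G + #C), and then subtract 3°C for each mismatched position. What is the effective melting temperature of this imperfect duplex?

61°C

Primer base counts: A=6, T=2, G=8, C=4 → A+T=8, G+C=12
Perfect-match Tm = 2(8) + 4(12) = 16 + 48 = 64°C
Mismatches (positions where the bases are not complementary): 1 (at position 20)
Effective Tm = 64 − 1×3 = 64 − 3 = 61°C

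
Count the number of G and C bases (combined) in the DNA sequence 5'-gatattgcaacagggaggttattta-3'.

T=8, G=7, C=2, A=8
Total G or C: 7 + 2 = 9

9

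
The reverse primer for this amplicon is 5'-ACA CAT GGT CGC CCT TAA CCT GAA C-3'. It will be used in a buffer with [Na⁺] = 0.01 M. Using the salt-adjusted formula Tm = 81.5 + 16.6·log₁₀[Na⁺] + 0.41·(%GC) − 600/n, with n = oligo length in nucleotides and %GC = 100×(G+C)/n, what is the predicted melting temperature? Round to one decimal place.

Length n = 25. C=9, G=4, T=5, A=7
G+C = 13, so %GC = 13/25 × 100 = 52%
Salt term: 16.6 × (-2) = -33.2
GC term: 0.41 × 52 = 21.32; length term: −600/25 = −24
Tm = 81.5 + (-33.2) + 21.32 − 24 = 45.62 → 45.6°C

45.6°C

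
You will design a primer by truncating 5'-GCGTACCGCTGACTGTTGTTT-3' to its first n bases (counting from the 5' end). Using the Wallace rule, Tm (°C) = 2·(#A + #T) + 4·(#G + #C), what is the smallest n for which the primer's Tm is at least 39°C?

First 11 bases: GCGTACCGCTG → Tm = 38°C (< 39°C)
First 12 bases: GCGTACCGCTGA → Tm = 40°C (≥ 39°C)
Since every base adds ≥2°C, Tm only increases with n, so the threshold is first crossed at n = 12.

n = 12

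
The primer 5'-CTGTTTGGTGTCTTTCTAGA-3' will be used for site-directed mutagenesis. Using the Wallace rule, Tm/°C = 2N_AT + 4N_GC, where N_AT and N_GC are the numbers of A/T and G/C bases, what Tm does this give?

Base counts: C=3, G=5, A=2, T=10
So N_AT = 12 and N_GC = 8.
Tm = 4·8 + 2·12 = 32 + 24 = 56°C

56°C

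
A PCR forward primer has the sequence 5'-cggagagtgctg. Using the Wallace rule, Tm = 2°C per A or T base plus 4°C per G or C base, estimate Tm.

Base counts: G=6, C=2, T=2, A=2
A+T = 4, G+C = 8
Tm = 2×4 + 4×8 = 40°C

40°C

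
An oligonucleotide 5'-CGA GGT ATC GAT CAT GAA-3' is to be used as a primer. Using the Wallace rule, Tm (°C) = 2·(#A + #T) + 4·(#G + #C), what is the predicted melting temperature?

52°C

Counting bases: G=5, T=4, A=6, C=3
A+T = 10, G+C = 8
Tm = 2×10 + 4×8 = 52°C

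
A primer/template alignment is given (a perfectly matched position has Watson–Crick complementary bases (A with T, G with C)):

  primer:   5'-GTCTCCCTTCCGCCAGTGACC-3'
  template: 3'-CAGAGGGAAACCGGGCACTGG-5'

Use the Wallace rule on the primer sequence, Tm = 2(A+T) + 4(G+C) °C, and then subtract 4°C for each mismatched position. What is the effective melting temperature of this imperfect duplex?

58°C

Primer base counts: A=2, T=5, G=4, C=10 → A+T=7, G+C=14
Perfect-match Tm = 2(7) + 4(14) = 14 + 56 = 70°C
Mismatches (positions where the bases are not complementary): 3 (at positions 10, 11, 15)
Effective Tm = 70 − 3×4 = 70 − 12 = 58°C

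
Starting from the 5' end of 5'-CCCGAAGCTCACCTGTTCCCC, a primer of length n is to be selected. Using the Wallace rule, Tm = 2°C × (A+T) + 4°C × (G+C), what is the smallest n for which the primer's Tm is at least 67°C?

First 20 bases: CCCGAAGCTCACCTGTTCCC → Tm = 66°C (< 67°C)
First 21 bases: CCCGAAGCTCACCTGTTCCCC → Tm = 70°C (≥ 67°C)
Each additional base adds 2°C (A/T) or 4°C (G/C), so Tm is non-decreasing in n; n = 21 is the first length to reach 67°C.

n = 21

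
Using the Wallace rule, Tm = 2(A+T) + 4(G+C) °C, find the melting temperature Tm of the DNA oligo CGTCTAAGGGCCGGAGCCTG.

Scanning the sequence gives C=6, G=8, T=3, A=3.
So N_AT = 6 and N_GC = 14.
Tm = 4·14 + 2·6 = 56 + 12 = 68°C

68°C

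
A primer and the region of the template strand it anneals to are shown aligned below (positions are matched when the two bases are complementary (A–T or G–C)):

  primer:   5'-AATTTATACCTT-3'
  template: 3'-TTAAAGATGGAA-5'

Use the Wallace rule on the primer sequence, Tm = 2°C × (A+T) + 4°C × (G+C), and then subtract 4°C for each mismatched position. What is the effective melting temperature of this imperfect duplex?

Primer base counts: A=4, T=6, G=0, C=2 → A+T=10, G+C=2
Perfect-match Tm = 2(10) + 4(2) = 20 + 8 = 28°C
Mismatches (positions where the bases are not complementary): 1 (at position 6)
Effective Tm = 28 − 1×4 = 28 − 4 = 24°C

24°C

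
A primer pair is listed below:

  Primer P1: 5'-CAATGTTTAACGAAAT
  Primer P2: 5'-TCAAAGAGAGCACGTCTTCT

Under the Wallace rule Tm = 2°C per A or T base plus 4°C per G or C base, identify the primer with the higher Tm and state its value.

Primer P2, 58°C

Primer P1: A+T=12, G+C=4 → Tm = 2(12)+4(4) = 40°C
Primer P2: A+T=11, G+C=9 → Tm = 2(11)+4(9) = 58°C
40°C vs 58°C → primer P2 is higher.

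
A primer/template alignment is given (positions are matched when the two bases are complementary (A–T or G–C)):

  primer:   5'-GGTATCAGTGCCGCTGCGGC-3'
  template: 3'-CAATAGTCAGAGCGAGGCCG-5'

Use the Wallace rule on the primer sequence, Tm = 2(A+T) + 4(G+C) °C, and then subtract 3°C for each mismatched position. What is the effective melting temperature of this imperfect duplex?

56°C

Primer base counts: A=2, T=4, G=8, C=6 → A+T=6, G+C=14
Perfect-match Tm = 2(6) + 4(14) = 12 + 56 = 68°C
Mismatches (positions where the bases are not complementary): 4 (at positions 2, 10, 11, 16)
Effective Tm = 68 − 4×3 = 68 − 12 = 56°C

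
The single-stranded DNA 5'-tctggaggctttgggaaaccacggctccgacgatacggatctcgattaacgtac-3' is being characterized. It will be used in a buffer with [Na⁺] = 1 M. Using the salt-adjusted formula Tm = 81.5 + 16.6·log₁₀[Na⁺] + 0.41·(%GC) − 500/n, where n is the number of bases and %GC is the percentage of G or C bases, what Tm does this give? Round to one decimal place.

Length n = 54. Scanning the sequence gives A=13, G=15, C=14, T=12.
G+C = 29, so %GC = 29/54 × 100 = 53.704%
Salt term: 16.6 × (0) = 0
GC term: 0.41 × 53.704 = 22.019; length term: −500/54 = −9.259
Tm = 81.5 + (0) + 22.019 − 9.259 = 94.26 → 94.3°C

94.3°C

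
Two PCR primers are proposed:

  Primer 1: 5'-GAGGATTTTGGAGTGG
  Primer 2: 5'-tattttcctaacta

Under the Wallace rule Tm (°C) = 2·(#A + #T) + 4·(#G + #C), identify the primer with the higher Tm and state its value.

Primer 1, 48°C

Primer 1: A+T=8, G+C=8 → Tm = 2(8)+4(8) = 48°C
Primer 2: A+T=11, G+C=3 → Tm = 2(11)+4(3) = 34°C
48°C vs 34°C → primer 1 is higher.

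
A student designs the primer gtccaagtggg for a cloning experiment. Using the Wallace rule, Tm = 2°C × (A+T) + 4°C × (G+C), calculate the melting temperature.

36°C

T=2, A=2, C=2, G=5
A+T = 4, G+C = 7
Tm = 4·7 + 2·4 = 28 + 8 = 36°C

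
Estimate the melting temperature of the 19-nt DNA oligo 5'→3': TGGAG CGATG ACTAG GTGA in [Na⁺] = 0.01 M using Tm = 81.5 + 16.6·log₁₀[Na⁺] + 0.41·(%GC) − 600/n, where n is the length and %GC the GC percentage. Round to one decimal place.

Length n = 19. Counting bases: C=2, A=5, G=8, T=4
G+C = 10, so %GC = 10/19 × 100 = 52.632%
Salt term: 16.6 × (-2) = -33.2
GC term: 0.41 × 52.632 = 21.579; length term: −600/19 = −31.579
Tm = 81.5 + (-33.2) + 21.579 − 31.579 = 38.3 → 38.3°C

38.3°C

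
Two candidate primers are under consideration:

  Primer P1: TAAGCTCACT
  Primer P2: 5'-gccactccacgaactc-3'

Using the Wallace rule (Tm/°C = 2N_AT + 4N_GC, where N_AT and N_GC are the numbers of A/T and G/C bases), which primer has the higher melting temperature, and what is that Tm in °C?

Primer P2, 52°C

Primer P1: A+T=6, G+C=4 → Tm = 2(6)+4(4) = 28°C
Primer P2: A+T=6, G+C=10 → Tm = 2(6)+4(10) = 52°C
28°C vs 52°C → primer P2 is higher.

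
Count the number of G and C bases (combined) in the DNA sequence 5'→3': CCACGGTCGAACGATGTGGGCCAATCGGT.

Counting bases: T=5, C=8, G=10, A=6
Total G or C: 10 + 8 = 18

18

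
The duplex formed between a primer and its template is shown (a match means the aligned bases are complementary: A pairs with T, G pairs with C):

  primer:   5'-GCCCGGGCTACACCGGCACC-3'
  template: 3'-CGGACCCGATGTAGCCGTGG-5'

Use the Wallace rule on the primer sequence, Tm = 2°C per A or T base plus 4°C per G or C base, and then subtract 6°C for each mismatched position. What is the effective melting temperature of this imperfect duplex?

Primer base counts: A=3, T=1, G=6, C=10 → A+T=4, G+C=16
Perfect-match Tm = 2(4) + 4(16) = 8 + 64 = 72°C
Mismatches (positions where the bases are not complementary): 2 (at positions 4, 13)
Effective Tm = 72 − 2×6 = 72 − 12 = 60°C

60°C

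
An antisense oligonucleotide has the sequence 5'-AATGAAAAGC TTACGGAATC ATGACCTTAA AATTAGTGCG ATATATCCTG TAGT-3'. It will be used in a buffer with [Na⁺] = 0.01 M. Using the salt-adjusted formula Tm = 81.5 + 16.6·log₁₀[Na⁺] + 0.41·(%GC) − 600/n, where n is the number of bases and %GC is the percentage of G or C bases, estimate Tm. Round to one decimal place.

50.9°C

Length n = 54. Scanning the sequence gives A=20, G=10, T=16, C=8.
G+C = 18, so %GC = 18/54 × 100 = 33.333%
Salt term: 16.6 × (-2) = -33.2
GC term: 0.41 × 33.333 = 13.667; length term: −600/54 = −11.111
Tm = 81.5 + (-33.2) + 13.667 − 11.111 = 50.856 → 50.9°C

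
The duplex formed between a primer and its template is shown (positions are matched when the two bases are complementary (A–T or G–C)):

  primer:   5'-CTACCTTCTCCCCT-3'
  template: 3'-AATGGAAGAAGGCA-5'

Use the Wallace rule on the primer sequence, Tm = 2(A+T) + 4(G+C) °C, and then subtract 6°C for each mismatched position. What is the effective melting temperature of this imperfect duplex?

Primer base counts: A=1, T=5, G=0, C=8 → A+T=6, G+C=8
Perfect-match Tm = 2(6) + 4(8) = 12 + 32 = 44°C
Mismatches (positions where the bases are not complementary): 3 (at positions 1, 10, 13)
Effective Tm = 44 − 3×6 = 44 − 18 = 26°C

26°C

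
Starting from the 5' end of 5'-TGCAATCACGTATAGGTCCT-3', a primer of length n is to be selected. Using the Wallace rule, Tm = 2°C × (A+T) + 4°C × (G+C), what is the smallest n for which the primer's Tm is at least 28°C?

First 9 bases: TGCAATCAC → Tm = 26°C (< 28°C)
First 10 bases: TGCAATCACG → Tm = 30°C (≥ 28°C)
Since every base adds ≥2°C, Tm only increases with n, so the threshold is first crossed at n = 10.

n = 10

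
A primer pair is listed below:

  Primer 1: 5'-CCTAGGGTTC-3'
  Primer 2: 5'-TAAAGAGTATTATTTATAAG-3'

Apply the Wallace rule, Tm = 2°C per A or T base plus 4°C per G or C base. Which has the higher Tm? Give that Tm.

Primer 1: A+T=4, G+C=6 → Tm = 2(4)+4(6) = 32°C
Primer 2: A+T=17, G+C=3 → Tm = 2(17)+4(3) = 46°C
32°C vs 46°C → primer 2 is higher.

Primer 2, 46°C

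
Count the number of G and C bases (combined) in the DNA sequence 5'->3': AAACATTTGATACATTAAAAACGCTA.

Scanning the sequence gives C=4, G=2, A=13, T=7.
G+C = 2 + 4 = 6

6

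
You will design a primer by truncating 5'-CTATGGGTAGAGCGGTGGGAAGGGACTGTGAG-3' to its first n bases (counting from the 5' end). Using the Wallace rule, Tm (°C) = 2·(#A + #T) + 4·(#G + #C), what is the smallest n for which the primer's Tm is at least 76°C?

First 23 bases: CTATGGGTAGAGCGGTGGGAAGG → Tm = 74°C (< 76°C)
First 24 bases: CTATGGGTAGAGCGGTGGGAAGGG → Tm = 78°C (≥ 76°C)
Since every base adds ≥2°C, Tm only increases with n, so the threshold is first crossed at n = 24.

n = 24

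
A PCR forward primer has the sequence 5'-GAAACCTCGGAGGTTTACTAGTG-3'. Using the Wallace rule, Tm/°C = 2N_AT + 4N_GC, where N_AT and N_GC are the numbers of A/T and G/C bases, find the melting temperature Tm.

68°C

Scanning the sequence gives C=4, T=6, A=6, G=7.
AT pairs contribute 12, GC pairs contribute 11.
Tm = 2×12 + 4×11 = 68°C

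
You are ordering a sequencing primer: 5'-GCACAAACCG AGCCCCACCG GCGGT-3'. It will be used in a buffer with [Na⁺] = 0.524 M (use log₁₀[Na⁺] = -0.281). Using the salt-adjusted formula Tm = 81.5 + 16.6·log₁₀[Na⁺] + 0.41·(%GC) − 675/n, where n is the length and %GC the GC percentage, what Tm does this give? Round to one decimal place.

Length n = 25. Counting bases: C=11, A=6, T=1, G=7
G+C = 18, so %GC = 18/25 × 100 = 72%
Salt term: 16.6 × (-0.281) = -4.665
GC term: 0.41 × 72 = 29.52; length term: −675/25 = −27
Tm = 81.5 + (-4.665) + 29.52 − 27 = 79.355 → 79.4°C

79.4°C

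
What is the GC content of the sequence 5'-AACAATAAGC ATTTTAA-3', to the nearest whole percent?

18%

T=5, C=2, A=9, G=1
G+C = 1 + 2 = 3 out of 17 bases
%GC = 3/17 × 100 = 17.65% ≈ 18%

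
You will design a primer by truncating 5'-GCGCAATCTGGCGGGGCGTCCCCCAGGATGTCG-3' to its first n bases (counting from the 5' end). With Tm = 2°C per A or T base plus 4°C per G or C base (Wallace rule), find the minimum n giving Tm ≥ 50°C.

n = 15

First 14 bases: GCGCAATCTGGCGG → Tm = 48°C (< 50°C)
First 15 bases: GCGCAATCTGGCGGG → Tm = 52°C (≥ 50°C)
Each additional base adds 2°C (A/T) or 4°C (G/C), so Tm is non-decreasing in n; n = 15 is the first length to reach 50°C.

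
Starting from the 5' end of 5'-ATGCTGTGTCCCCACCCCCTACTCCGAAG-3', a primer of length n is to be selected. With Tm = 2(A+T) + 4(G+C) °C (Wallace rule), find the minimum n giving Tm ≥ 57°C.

First 17 bases: ATGCTGTGTCCCCACCC → Tm = 56°C (< 57°C)
First 18 bases: ATGCTGTGTCCCCACCCC → Tm = 60°C (≥ 57°C)
Each additional base adds 2°C (A/T) or 4°C (G/C), so Tm is non-decreasing in n; n = 18 is the first length to reach 57°C.

n = 18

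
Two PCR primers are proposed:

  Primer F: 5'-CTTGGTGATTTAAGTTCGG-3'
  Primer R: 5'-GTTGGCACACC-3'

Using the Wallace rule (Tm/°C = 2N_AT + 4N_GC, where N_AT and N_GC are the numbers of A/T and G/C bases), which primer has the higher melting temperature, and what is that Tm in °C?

Primer F: A+T=11, G+C=8 → Tm = 2(11)+4(8) = 54°C
Primer R: A+T=4, G+C=7 → Tm = 2(4)+4(7) = 36°C
54°C vs 36°C → primer F is higher.

Primer F, 54°C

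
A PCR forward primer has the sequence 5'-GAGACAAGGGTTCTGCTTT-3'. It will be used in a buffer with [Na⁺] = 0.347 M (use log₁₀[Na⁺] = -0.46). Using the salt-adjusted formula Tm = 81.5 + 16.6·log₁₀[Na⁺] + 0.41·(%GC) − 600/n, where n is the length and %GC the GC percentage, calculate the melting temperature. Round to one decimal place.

61.7°C

Length n = 19. Scanning the sequence gives T=6, A=4, G=6, C=3.
G+C = 9, so %GC = 9/19 × 100 = 47.368%
Salt term: 16.6 × (-0.46) = -7.636
GC term: 0.41 × 47.368 = 19.421; length term: −600/19 = −31.579
Tm = 81.5 + (-7.636) + 19.421 − 31.579 = 61.706 → 61.7°C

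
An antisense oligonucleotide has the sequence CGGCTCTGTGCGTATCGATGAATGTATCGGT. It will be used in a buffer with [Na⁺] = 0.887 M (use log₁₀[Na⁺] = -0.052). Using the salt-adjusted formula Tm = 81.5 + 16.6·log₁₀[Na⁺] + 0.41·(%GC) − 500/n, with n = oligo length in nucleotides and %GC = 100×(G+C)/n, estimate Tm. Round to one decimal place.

85.7°C

Length n = 31. Counting bases: A=5, T=10, G=10, C=6
G+C = 16, so %GC = 16/31 × 100 = 51.613%
Salt term: 16.6 × (-0.052) = -0.863
GC term: 0.41 × 51.613 = 21.161; length term: −500/31 = −16.129
Tm = 81.5 + (-0.863) + 21.161 − 16.129 = 85.669 → 85.7°C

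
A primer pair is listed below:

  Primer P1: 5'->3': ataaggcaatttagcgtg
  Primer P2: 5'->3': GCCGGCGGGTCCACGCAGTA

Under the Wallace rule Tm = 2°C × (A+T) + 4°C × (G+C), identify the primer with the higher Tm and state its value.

Primer P2, 70°C

Primer P1: A+T=11, G+C=7 → Tm = 2(11)+4(7) = 50°C
Primer P2: A+T=5, G+C=15 → Tm = 2(5)+4(15) = 70°C
50°C vs 70°C → primer P2 is higher.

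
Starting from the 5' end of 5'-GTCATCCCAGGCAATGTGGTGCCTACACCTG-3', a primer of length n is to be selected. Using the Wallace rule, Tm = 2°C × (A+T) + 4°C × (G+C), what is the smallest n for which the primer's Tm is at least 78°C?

n = 25

First 24 bases: GTCATCCCAGGCAATGTGGTGCCT → Tm = 76°C (< 78°C)
First 25 bases: GTCATCCCAGGCAATGTGGTGCCTA → Tm = 78°C (≥ 78°C)
Since every base adds ≥2°C, Tm only increases with n, so the threshold is first crossed at n = 25.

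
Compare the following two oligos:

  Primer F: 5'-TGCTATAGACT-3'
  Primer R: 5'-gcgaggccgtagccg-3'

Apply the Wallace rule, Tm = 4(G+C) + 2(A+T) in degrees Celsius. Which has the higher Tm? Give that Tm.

Primer F: A+T=7, G+C=4 → Tm = 2(7)+4(4) = 30°C
Primer R: A+T=3, G+C=12 → Tm = 2(3)+4(12) = 54°C
30°C vs 54°C → primer R is higher.

Primer R, 54°C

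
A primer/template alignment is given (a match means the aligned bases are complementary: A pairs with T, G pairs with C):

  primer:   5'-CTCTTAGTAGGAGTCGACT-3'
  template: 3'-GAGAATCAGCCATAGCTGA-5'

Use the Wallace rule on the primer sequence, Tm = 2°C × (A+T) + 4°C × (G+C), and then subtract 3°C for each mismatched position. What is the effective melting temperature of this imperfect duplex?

Primer base counts: A=4, T=6, G=5, C=4 → A+T=10, G+C=9
Perfect-match Tm = 2(10) + 4(9) = 20 + 36 = 56°C
Mismatches (positions where the bases are not complementary): 3 (at positions 9, 12, 13)
Effective Tm = 56 − 3×3 = 56 − 9 = 47°C

47°C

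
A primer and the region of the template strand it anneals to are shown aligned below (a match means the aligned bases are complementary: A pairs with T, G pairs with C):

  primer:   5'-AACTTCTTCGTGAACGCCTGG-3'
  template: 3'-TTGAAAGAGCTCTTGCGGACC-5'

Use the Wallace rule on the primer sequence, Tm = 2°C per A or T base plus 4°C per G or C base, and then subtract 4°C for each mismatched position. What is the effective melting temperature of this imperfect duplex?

Primer base counts: A=4, T=6, G=5, C=6 → A+T=10, G+C=11
Perfect-match Tm = 2(10) + 4(11) = 20 + 44 = 64°C
Mismatches (positions where the bases are not complementary): 3 (at positions 6, 7, 11)
Effective Tm = 64 − 3×4 = 64 − 12 = 52°C

52°C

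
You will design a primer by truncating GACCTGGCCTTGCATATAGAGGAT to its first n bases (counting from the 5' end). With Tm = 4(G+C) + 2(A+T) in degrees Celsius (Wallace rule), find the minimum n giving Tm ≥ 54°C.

n = 18

First 17 bases: GACCTGGCCTTGCATAT → Tm = 52°C (< 54°C)
First 18 bases: GACCTGGCCTTGCATATA → Tm = 54°C (≥ 54°C)
Each additional base adds 2°C (A/T) or 4°C (G/C), so Tm is non-decreasing in n; n = 18 is the first length to reach 54°C.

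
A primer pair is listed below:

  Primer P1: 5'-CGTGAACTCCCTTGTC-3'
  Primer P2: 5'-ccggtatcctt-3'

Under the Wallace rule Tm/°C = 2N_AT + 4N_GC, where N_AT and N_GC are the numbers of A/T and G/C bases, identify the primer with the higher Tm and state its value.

Primer P1: A+T=7, G+C=9 → Tm = 2(7)+4(9) = 50°C
Primer P2: A+T=5, G+C=6 → Tm = 2(5)+4(6) = 34°C
50°C vs 34°C → primer P1 is higher.

Primer P1, 50°C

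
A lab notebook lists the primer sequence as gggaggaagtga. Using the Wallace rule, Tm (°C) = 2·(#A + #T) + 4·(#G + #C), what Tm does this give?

38°C

Base counts: G=7, C=0, T=1, A=4
AT pairs contribute 5, GC pairs contribute 7.
Tm = 4·7 + 2·5 = 28 + 10 = 38°C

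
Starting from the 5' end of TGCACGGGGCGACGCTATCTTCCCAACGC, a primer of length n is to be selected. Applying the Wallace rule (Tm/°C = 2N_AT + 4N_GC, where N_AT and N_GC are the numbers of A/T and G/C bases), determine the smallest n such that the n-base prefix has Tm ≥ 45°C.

n = 13

First 12 bases: TGCACGGGGCGA → Tm = 42°C (< 45°C)
First 13 bases: TGCACGGGGCGAC → Tm = 46°C (≥ 45°C)
Since every base adds ≥2°C, Tm only increases with n, so the threshold is first crossed at n = 13.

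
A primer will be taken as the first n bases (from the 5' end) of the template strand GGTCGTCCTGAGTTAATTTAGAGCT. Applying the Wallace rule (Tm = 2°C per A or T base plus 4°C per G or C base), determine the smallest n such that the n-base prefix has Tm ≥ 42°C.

First 12 bases: GGTCGTCCTGAG → Tm = 40°C (< 42°C)
First 13 bases: GGTCGTCCTGAGT → Tm = 42°C (≥ 42°C)
Since every base adds ≥2°C, Tm only increases with n, so the threshold is first crossed at n = 13.

n = 13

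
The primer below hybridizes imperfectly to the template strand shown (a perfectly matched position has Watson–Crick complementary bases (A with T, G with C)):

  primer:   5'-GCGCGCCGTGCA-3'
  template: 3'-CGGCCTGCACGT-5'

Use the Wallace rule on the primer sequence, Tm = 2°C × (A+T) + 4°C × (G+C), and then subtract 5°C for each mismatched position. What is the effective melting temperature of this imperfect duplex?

29°C

Primer base counts: A=1, T=1, G=5, C=5 → A+T=2, G+C=10
Perfect-match Tm = 2(2) + 4(10) = 4 + 40 = 44°C
Mismatches (positions where the bases are not complementary): 3 (at positions 3, 4, 6)
Effective Tm = 44 − 3×5 = 44 − 15 = 29°C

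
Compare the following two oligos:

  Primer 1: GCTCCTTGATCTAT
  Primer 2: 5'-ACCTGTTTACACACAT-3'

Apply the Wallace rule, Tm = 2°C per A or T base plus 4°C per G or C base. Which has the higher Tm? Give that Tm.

Primer 2, 44°C

Primer 1: A+T=8, G+C=6 → Tm = 2(8)+4(6) = 40°C
Primer 2: A+T=10, G+C=6 → Tm = 2(10)+4(6) = 44°C
40°C vs 44°C → primer 2 is higher.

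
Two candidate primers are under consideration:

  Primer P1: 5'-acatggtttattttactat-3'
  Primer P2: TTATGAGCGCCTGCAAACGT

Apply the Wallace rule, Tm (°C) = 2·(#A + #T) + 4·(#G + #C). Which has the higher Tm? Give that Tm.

Primer P1: A+T=15, G+C=4 → Tm = 2(15)+4(4) = 46°C
Primer P2: A+T=10, G+C=10 → Tm = 2(10)+4(10) = 60°C
46°C vs 60°C → primer P2 is higher.

Primer P2, 60°C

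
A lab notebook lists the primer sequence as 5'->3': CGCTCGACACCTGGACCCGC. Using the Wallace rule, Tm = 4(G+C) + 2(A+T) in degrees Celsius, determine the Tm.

T=2, C=10, A=3, G=5
A+T = 5, G+C = 15
Tm = 2(5) + 4(15) = 10 + 60 = 70°C

70°C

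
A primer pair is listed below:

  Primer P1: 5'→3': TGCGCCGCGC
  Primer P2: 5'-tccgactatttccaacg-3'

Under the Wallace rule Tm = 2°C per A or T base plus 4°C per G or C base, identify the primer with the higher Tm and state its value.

Primer P2, 50°C

Primer P1: A+T=1, G+C=9 → Tm = 2(1)+4(9) = 38°C
Primer P2: A+T=9, G+C=8 → Tm = 2(9)+4(8) = 50°C
38°C vs 50°C → primer P2 is higher.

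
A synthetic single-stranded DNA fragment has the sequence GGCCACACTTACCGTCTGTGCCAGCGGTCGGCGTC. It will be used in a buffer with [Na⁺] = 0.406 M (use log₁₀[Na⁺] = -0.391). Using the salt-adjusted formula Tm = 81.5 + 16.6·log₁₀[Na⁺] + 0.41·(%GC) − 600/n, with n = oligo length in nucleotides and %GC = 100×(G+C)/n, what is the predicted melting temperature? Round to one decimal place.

Length n = 35. Scanning the sequence gives C=13, T=7, G=11, A=4.
G+C = 24, so %GC = 24/35 × 100 = 68.571%
Salt term: 16.6 × (-0.391) = -6.491
GC term: 0.41 × 68.571 = 28.114; length term: −600/35 = −17.143
Tm = 81.5 + (-6.491) + 28.114 − 17.143 = 85.98 → 86.0°C

86.0°C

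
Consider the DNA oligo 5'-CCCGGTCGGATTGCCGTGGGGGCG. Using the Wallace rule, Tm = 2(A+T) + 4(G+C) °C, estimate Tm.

86°C

Scanning the sequence gives A=1, G=12, C=7, T=4.
AT pairs contribute 5, GC pairs contribute 19.
Tm = 2×5 + 4×19 = 86°C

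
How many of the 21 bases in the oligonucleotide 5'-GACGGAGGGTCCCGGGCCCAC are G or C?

Scanning the sequence gives C=8, G=9, T=1, A=3.
G+C = 9 + 8 = 17

17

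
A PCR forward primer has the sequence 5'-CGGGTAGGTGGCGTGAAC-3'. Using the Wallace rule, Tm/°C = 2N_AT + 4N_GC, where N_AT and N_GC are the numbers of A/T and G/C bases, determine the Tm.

60°C

A=3, G=9, T=3, C=3
So N_AT = 6 and N_GC = 12.
Tm = 2(6) + 4(12) = 12 + 48 = 60°C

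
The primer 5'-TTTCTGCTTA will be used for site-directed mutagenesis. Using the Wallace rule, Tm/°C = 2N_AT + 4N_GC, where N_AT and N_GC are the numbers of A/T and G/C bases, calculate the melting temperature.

26°C

A=1, C=2, T=6, G=1
So N_AT = 7 and N_GC = 3.
Tm = 2×7 + 4×3 = 26°C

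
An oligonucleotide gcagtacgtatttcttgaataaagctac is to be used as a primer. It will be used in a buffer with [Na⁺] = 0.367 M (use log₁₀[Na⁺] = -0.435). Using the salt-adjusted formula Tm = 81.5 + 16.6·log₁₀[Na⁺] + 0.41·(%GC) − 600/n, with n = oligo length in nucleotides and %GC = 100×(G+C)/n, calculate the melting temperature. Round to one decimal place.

Length n = 28. Counting bases: G=5, T=9, A=9, C=5
G+C = 10, so %GC = 10/28 × 100 = 35.714%
Salt term: 16.6 × (-0.435) = -7.221
GC term: 0.41 × 35.714 = 14.643; length term: −600/28 = −21.429
Tm = 81.5 + (-7.221) + 14.643 − 21.429 = 67.493 → 67.5°C

67.5°C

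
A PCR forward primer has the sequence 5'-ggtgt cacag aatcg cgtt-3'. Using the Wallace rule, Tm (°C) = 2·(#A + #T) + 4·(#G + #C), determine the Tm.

58°C

G=6, A=4, C=4, T=5
AT pairs contribute 9, GC pairs contribute 10.
Tm = 4·10 + 2·9 = 40 + 18 = 58°C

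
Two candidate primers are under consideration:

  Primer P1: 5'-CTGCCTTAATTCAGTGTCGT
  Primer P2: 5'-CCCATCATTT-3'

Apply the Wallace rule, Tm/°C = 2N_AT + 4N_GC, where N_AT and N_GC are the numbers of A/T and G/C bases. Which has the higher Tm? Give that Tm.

Primer P1, 58°C

Primer P1: A+T=11, G+C=9 → Tm = 2(11)+4(9) = 58°C
Primer P2: A+T=6, G+C=4 → Tm = 2(6)+4(4) = 28°C
58°C vs 28°C → primer P1 is higher.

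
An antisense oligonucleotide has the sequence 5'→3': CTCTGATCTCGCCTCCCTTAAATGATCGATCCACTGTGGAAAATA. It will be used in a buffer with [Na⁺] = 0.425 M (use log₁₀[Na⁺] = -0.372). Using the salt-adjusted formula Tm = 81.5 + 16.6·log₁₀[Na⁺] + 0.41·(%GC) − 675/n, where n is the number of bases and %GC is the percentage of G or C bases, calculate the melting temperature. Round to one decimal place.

Length n = 45. Counting bases: T=13, A=12, G=7, C=13
G+C = 20, so %GC = 20/45 × 100 = 44.444%
Salt term: 16.6 × (-0.372) = -6.175
GC term: 0.41 × 44.444 = 18.222; length term: −675/45 = −15
Tm = 81.5 + (-6.175) + 18.222 − 15 = 78.547 → 78.5°C

78.5°C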